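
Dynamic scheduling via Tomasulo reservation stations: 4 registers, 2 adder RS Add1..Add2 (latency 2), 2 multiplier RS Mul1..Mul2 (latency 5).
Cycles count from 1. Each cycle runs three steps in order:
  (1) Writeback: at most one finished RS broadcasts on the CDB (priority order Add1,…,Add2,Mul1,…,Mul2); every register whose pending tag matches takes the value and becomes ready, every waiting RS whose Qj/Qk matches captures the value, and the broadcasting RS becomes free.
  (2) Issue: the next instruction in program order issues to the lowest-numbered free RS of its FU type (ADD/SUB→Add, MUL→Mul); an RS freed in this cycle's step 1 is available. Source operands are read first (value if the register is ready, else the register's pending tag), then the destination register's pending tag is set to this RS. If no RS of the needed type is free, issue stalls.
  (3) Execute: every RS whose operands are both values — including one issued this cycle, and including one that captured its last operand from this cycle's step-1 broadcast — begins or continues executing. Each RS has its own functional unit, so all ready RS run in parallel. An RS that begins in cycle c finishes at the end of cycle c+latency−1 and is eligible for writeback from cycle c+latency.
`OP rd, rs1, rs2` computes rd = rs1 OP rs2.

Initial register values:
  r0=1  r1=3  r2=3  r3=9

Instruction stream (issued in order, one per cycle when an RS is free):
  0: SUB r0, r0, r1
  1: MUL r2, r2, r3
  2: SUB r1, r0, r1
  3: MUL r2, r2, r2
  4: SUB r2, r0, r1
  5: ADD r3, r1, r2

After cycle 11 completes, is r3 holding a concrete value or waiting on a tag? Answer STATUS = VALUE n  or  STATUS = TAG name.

STATUS = VALUE -2

cycle 1: issue SUB r0<-Add1 // r0:Add1,r1:3,r2:3,r3:9
cycle 2: issue MUL r2<-Mul1 // r0:Add1,r1:3,r2:Mul1,r3:9
cycle 3: CDB Add1=-2; issue SUB r1<-Add1 // r0:-2,r1:Add1,r2:Mul1,r3:9
cycle 4: issue MUL r2<-Mul2 // r0:-2,r1:Add1,r2:Mul2,r3:9
cycle 5: CDB Add1=-5; issue SUB r2<-Add1 // r0:-2,r1:-5,r2:Add1,r3:9
cycle 6: issue ADD r3<-Add2 // r0:-2,r1:-5,r2:Add1,r3:Add2
cycle 7: CDB Add1=3 // r0:-2,r1:-5,r2:3,r3:Add2
cycle 8: CDB Mul1=27 // r0:-2,r1:-5,r2:3,r3:Add2
cycle 9: CDB Add2=-2 // r0:-2,r1:-5,r2:3,r3:-2
cycle 10: - // r0:-2,r1:-5,r2:3,r3:-2
cycle 11: - // r0:-2,r1:-5,r2:3,r3:-2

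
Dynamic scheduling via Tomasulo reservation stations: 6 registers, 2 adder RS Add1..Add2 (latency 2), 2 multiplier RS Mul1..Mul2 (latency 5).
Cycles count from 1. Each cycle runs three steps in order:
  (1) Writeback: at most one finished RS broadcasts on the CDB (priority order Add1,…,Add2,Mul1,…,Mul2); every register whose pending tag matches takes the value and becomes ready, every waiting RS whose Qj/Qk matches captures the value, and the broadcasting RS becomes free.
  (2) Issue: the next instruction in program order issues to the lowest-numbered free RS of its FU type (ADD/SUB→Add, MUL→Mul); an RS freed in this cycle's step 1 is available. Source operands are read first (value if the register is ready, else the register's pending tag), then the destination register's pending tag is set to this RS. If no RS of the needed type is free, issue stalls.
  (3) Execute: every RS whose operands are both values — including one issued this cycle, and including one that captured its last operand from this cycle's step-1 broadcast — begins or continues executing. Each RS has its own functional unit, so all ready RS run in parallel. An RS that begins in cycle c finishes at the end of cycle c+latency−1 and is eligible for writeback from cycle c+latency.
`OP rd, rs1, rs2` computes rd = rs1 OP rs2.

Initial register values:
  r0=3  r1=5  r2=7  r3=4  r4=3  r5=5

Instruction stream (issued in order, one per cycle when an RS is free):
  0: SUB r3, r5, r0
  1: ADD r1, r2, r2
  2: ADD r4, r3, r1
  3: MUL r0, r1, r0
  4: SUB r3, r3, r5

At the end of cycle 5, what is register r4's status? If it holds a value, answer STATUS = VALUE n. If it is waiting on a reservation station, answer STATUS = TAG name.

STATUS = TAG Add1

c1: issue SUB r3<-Add1 | r0:3,r1:5,r2:7,r3:Add1,r4:3,r5:5
c2: issue ADD r1<-Add2 | r0:3,r1:Add2,r2:7,r3:Add1,r4:3,r5:5
c3: CDB Add1=2; issue ADD r4<-Add1 | r0:3,r1:Add2,r2:7,r3:2,r4:Add1,r5:5
c4: CDB Add2=14; issue MUL r0<-Mul1 | r0:Mul1,r1:14,r2:7,r3:2,r4:Add1,r5:5
c5: issue SUB r3<-Add2 | r0:Mul1,r1:14,r2:7,r3:Add2,r4:Add1,r5:5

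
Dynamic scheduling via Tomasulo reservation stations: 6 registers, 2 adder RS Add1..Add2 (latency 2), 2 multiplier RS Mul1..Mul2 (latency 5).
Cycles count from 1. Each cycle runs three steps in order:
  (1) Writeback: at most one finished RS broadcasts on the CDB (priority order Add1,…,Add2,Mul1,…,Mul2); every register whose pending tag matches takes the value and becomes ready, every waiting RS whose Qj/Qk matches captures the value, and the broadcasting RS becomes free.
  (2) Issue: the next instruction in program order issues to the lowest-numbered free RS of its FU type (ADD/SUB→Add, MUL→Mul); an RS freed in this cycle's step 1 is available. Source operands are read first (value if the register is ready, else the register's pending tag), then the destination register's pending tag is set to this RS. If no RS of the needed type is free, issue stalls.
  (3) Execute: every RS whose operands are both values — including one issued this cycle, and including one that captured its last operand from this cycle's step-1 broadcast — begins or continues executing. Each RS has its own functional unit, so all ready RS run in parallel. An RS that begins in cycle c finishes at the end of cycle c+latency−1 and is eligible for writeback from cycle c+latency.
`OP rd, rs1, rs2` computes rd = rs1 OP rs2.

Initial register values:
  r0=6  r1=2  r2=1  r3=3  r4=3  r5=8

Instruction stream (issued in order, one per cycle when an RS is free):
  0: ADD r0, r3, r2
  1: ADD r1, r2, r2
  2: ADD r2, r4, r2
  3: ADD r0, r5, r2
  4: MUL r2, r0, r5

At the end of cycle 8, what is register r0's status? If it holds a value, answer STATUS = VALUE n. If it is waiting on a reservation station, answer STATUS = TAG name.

STATUS = VALUE 12

c1: issue ADD r0<-Add1 | r0:Add1,r1:2,r2:1,r3:3,r4:3,r5:8
c2: issue ADD r1<-Add2 | r0:Add1,r1:Add2,r2:1,r3:3,r4:3,r5:8
c3: CDB Add1=4; issue ADD r2<-Add1 | r0:4,r1:Add2,r2:Add1,r3:3,r4:3,r5:8
c4: CDB Add2=2; issue ADD r0<-Add2 | r0:Add2,r1:2,r2:Add1,r3:3,r4:3,r5:8
c5: CDB Add1=4; issue MUL r2<-Mul1 | r0:Add2,r1:2,r2:Mul1,r3:3,r4:3,r5:8
c6: - | r0:Add2,r1:2,r2:Mul1,r3:3,r4:3,r5:8
c7: CDB Add2=12 | r0:12,r1:2,r2:Mul1,r3:3,r4:3,r5:8
c8: - | r0:12,r1:2,r2:Mul1,r3:3,r4:3,r5:8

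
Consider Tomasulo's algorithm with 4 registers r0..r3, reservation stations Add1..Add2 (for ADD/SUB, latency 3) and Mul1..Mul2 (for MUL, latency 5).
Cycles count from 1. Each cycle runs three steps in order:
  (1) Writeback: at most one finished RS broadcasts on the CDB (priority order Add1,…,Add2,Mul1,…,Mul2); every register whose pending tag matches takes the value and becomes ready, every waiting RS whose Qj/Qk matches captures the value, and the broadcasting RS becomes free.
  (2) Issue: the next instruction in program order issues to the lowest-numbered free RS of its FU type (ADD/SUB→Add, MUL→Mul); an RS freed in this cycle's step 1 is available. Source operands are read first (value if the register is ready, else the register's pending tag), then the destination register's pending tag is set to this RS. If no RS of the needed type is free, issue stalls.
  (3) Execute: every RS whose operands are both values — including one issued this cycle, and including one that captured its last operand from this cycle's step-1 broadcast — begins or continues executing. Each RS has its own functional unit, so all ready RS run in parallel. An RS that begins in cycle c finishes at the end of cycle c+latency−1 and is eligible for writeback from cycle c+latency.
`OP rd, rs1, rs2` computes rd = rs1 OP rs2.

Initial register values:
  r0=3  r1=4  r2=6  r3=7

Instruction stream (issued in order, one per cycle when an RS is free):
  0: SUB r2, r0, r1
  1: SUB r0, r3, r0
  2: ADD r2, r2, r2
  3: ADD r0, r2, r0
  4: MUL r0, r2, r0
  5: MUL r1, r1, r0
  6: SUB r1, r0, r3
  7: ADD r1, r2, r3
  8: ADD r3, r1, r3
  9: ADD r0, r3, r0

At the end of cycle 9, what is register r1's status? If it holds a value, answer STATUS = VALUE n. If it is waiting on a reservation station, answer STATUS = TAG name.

STATUS = TAG Add1

cycle 1: issue SUB r2<-Add1 // r0:3,r1:4,r2:Add1,r3:7
cycle 2: issue SUB r0<-Add2 // r0:Add2,r1:4,r2:Add1,r3:7
cycle 3: stall // r0:Add2,r1:4,r2:Add1,r3:7
cycle 4: CDB Add1=-1; issue ADD r2<-Add1 // r0:Add2,r1:4,r2:Add1,r3:7
cycle 5: CDB Add2=4; issue ADD r0<-Add2 // r0:Add2,r1:4,r2:Add1,r3:7
cycle 6: issue MUL r0<-Mul1 // r0:Mul1,r1:4,r2:Add1,r3:7
cycle 7: CDB Add1=-2; issue MUL r1<-Mul2 // r0:Mul1,r1:Mul2,r2:-2,r3:7
cycle 8: issue SUB r1<-Add1 // r0:Mul1,r1:Add1,r2:-2,r3:7
cycle 9: stall // r0:Mul1,r1:Add1,r2:-2,r3:7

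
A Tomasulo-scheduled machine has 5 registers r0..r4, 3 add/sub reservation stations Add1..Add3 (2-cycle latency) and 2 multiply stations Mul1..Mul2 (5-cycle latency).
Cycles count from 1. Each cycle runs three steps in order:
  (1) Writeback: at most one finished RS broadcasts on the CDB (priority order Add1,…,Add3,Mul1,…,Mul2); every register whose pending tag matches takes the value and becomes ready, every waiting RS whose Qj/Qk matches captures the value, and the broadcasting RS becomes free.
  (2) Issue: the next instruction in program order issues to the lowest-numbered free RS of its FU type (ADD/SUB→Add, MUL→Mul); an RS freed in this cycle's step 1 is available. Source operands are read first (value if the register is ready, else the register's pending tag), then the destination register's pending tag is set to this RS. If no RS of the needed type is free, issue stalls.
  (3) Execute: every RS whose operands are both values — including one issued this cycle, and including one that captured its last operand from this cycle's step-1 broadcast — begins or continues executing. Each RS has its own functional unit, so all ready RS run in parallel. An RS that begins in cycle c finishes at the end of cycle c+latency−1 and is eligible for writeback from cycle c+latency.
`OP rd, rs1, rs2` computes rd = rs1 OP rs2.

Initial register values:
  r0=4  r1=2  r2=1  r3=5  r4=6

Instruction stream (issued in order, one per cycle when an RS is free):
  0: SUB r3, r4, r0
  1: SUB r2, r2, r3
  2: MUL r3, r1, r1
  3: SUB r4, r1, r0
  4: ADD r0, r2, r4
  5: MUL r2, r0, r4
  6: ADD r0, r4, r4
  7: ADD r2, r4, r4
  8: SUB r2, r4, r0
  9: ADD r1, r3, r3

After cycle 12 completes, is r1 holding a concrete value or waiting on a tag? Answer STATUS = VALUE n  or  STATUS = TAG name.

c1: issue SUB r3<-Add1 | r0:4,r1:2,r2:1,r3:Add1,r4:6
c2: issue SUB r2<-Add2 | r0:4,r1:2,r2:Add2,r3:Add1,r4:6
c3: CDB Add1=2; issue MUL r3<-Mul1 | r0:4,r1:2,r2:Add2,r3:Mul1,r4:6
c4: issue SUB r4<-Add1 | r0:4,r1:2,r2:Add2,r3:Mul1,r4:Add1
c5: CDB Add2=-1; issue ADD r0<-Add2 | r0:Add2,r1:2,r2:-1,r3:Mul1,r4:Add1
c6: CDB Add1=-2; issue MUL r2<-Mul2 | r0:Add2,r1:2,r2:Mul2,r3:Mul1,r4:-2
c7: issue ADD r0<-Add1 | r0:Add1,r1:2,r2:Mul2,r3:Mul1,r4:-2
c8: CDB Add2=-3; issue ADD r2<-Add2 | r0:Add1,r1:2,r2:Add2,r3:Mul1,r4:-2
c9: CDB Add1=-4; issue SUB r2<-Add1 | r0:-4,r1:2,r2:Add1,r3:Mul1,r4:-2
c10: CDB Add2=-4; issue ADD r1<-Add2 | r0:-4,r1:Add2,r2:Add1,r3:Mul1,r4:-2
c11: CDB Add1=2 | r0:-4,r1:Add2,r2:2,r3:Mul1,r4:-2
c12: CDB Mul1=4 | r0:-4,r1:Add2,r2:2,r3:4,r4:-2

STATUS = TAG Add2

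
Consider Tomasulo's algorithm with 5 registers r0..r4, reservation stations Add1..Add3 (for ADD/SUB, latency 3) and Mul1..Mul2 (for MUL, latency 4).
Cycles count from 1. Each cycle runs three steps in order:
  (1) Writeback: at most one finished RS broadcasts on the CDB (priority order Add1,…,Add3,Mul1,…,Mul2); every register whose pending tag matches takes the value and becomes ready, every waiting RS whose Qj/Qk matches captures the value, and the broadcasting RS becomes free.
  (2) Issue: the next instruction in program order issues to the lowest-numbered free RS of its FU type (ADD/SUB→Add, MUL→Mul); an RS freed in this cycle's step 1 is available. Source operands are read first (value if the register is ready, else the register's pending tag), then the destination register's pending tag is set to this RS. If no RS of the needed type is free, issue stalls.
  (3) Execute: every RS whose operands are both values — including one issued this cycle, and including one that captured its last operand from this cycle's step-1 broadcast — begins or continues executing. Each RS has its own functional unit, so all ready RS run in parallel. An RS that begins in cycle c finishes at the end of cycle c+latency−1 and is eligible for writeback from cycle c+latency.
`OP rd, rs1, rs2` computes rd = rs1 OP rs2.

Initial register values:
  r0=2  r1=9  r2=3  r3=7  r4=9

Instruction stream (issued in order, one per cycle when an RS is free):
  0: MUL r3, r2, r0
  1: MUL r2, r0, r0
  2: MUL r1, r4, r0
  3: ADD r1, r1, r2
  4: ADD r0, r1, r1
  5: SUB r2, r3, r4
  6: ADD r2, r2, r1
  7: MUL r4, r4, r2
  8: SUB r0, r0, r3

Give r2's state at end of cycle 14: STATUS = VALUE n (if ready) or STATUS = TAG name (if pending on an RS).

  c1: issue MUL r3<-Mul1  regs: r0:2,r1:9,r2:3,r3:Mul1,r4:9
  c2: issue MUL r2<-Mul2  regs: r0:2,r1:9,r2:Mul2,r3:Mul1,r4:9
  c3: stall  regs: r0:2,r1:9,r2:Mul2,r3:Mul1,r4:9
  c4: stall  regs: r0:2,r1:9,r2:Mul2,r3:Mul1,r4:9
  c5: CDB Mul1=6; issue MUL r1<-Mul1  regs: r0:2,r1:Mul1,r2:Mul2,r3:6,r4:9
  c6: CDB Mul2=4; issue ADD r1<-Add1  regs: r0:2,r1:Add1,r2:4,r3:6,r4:9
  c7: issue ADD r0<-Add2  regs: r0:Add2,r1:Add1,r2:4,r3:6,r4:9
  c8: issue SUB r2<-Add3  regs: r0:Add2,r1:Add1,r2:Add3,r3:6,r4:9
  c9: CDB Mul1=18; stall  regs: r0:Add2,r1:Add1,r2:Add3,r3:6,r4:9
  c10: stall  regs: r0:Add2,r1:Add1,r2:Add3,r3:6,r4:9
  c11: CDB Add3=-3; issue ADD r2<-Add3  regs: r0:Add2,r1:Add1,r2:Add3,r3:6,r4:9
  c12: CDB Add1=22; issue MUL r4<-Mul1  regs: r0:Add2,r1:22,r2:Add3,r3:6,r4:Mul1
  c13: issue SUB r0<-Add1  regs: r0:Add1,r1:22,r2:Add3,r3:6,r4:Mul1
  c14: -  regs: r0:Add1,r1:22,r2:Add3,r3:6,r4:Mul1

STATUS = TAG Add3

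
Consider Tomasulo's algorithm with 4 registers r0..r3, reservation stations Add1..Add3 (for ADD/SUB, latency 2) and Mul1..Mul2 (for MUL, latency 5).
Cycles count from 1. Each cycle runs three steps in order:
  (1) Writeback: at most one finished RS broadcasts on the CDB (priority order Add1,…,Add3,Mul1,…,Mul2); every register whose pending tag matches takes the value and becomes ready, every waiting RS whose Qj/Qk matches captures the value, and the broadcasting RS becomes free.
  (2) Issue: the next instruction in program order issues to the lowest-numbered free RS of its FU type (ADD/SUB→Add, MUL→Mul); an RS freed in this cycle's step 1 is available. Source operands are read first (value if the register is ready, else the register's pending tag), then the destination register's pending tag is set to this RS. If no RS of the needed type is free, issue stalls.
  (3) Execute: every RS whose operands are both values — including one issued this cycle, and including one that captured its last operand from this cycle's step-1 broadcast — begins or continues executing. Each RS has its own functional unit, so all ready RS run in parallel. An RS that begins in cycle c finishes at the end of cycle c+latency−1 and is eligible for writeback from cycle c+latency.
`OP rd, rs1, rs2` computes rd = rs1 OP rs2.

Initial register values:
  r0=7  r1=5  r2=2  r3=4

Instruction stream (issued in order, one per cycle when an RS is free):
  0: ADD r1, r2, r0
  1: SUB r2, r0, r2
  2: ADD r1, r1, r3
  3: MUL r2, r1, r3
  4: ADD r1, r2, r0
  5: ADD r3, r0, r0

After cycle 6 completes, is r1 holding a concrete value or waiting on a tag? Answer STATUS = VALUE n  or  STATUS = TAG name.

c1: issue ADD r1<-Add1 | r0:7,r1:Add1,r2:2,r3:4
c2: issue SUB r2<-Add2 | r0:7,r1:Add1,r2:Add2,r3:4
c3: CDB Add1=9; issue ADD r1<-Add1 | r0:7,r1:Add1,r2:Add2,r3:4
c4: CDB Add2=5; issue MUL r2<-Mul1 | r0:7,r1:Add1,r2:Mul1,r3:4
c5: CDB Add1=13; issue ADD r1<-Add1 | r0:7,r1:Add1,r2:Mul1,r3:4
c6: issue ADD r3<-Add2 | r0:7,r1:Add1,r2:Mul1,r3:Add2

STATUS = TAG Add1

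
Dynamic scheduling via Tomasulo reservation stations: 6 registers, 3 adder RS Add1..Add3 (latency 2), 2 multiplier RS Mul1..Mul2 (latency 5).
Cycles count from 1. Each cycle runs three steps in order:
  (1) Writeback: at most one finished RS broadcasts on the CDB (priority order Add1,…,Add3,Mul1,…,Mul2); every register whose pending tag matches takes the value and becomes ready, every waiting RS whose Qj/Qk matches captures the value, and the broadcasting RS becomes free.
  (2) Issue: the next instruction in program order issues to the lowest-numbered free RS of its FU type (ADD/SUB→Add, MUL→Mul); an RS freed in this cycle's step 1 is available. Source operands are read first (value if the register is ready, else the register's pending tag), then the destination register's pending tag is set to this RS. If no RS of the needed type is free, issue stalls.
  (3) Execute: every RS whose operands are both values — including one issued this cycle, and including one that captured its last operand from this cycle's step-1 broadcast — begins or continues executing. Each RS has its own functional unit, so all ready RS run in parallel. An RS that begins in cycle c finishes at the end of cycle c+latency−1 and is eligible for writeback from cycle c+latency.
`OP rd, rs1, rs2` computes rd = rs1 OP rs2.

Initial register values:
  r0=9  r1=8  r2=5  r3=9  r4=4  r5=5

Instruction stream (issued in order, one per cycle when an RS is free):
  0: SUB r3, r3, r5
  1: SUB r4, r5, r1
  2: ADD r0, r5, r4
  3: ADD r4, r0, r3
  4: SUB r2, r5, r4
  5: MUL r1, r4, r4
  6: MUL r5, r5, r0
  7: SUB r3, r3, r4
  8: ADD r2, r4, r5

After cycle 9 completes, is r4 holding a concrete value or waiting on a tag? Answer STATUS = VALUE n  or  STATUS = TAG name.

  c1: issue SUB r3<-Add1  regs: r0:9,r1:8,r2:5,r3:Add1,r4:4,r5:5
  c2: issue SUB r4<-Add2  regs: r0:9,r1:8,r2:5,r3:Add1,r4:Add2,r5:5
  c3: CDB Add1=4; issue ADD r0<-Add1  regs: r0:Add1,r1:8,r2:5,r3:4,r4:Add2,r5:5
  c4: CDB Add2=-3; issue ADD r4<-Add2  regs: r0:Add1,r1:8,r2:5,r3:4,r4:Add2,r5:5
  c5: issue SUB r2<-Add3  regs: r0:Add1,r1:8,r2:Add3,r3:4,r4:Add2,r5:5
  c6: CDB Add1=2; issue MUL r1<-Mul1  regs: r0:2,r1:Mul1,r2:Add3,r3:4,r4:Add2,r5:5
  c7: issue MUL r5<-Mul2  regs: r0:2,r1:Mul1,r2:Add3,r3:4,r4:Add2,r5:Mul2
  c8: CDB Add2=6; issue SUB r3<-Add1  regs: r0:2,r1:Mul1,r2:Add3,r3:Add1,r4:6,r5:Mul2
  c9: issue ADD r2<-Add2  regs: r0:2,r1:Mul1,r2:Add2,r3:Add1,r4:6,r5:Mul2

STATUS = VALUE 6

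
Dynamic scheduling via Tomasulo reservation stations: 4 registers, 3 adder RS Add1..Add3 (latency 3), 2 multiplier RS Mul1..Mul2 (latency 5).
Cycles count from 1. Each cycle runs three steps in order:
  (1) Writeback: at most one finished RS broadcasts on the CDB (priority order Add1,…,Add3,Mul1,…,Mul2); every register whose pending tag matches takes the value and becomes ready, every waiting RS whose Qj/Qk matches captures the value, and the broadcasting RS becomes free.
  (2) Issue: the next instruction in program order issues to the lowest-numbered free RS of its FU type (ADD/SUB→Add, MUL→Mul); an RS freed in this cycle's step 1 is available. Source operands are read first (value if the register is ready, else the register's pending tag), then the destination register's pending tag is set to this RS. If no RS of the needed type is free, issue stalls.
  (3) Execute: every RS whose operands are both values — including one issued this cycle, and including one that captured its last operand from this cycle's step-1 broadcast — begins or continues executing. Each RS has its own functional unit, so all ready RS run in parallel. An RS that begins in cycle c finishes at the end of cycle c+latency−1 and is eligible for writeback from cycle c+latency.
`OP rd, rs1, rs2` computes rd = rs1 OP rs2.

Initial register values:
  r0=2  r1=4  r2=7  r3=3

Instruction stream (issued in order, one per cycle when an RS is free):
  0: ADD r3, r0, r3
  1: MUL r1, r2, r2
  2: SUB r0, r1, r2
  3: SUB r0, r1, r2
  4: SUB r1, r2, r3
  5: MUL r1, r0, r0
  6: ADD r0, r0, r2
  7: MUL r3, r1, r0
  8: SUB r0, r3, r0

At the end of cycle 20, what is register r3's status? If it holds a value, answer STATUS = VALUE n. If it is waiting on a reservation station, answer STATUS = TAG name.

STATUS = VALUE 86436

  c1: issue ADD r3<-Add1  regs: r0:2,r1:4,r2:7,r3:Add1
  c2: issue MUL r1<-Mul1  regs: r0:2,r1:Mul1,r2:7,r3:Add1
  c3: issue SUB r0<-Add2  regs: r0:Add2,r1:Mul1,r2:7,r3:Add1
  c4: CDB Add1=5; issue SUB r0<-Add1  regs: r0:Add1,r1:Mul1,r2:7,r3:5
  c5: issue SUB r1<-Add3  regs: r0:Add1,r1:Add3,r2:7,r3:5
  c6: issue MUL r1<-Mul2  regs: r0:Add1,r1:Mul2,r2:7,r3:5
  c7: CDB Mul1=49; stall  regs: r0:Add1,r1:Mul2,r2:7,r3:5
  c8: CDB Add3=2; issue ADD r0<-Add3  regs: r0:Add3,r1:Mul2,r2:7,r3:5
  c9: issue MUL r3<-Mul1  regs: r0:Add3,r1:Mul2,r2:7,r3:Mul1
  c10: CDB Add1=42; issue SUB r0<-Add1  regs: r0:Add1,r1:Mul2,r2:7,r3:Mul1
  c11: CDB Add2=42  regs: r0:Add1,r1:Mul2,r2:7,r3:Mul1
  c12: -  regs: r0:Add1,r1:Mul2,r2:7,r3:Mul1
  c13: CDB Add3=49  regs: r0:Add1,r1:Mul2,r2:7,r3:Mul1
  c14: -  regs: r0:Add1,r1:Mul2,r2:7,r3:Mul1
  c15: CDB Mul2=1764  regs: r0:Add1,r1:1764,r2:7,r3:Mul1
  c16: -  regs: r0:Add1,r1:1764,r2:7,r3:Mul1
  c17: -  regs: r0:Add1,r1:1764,r2:7,r3:Mul1
  c18: -  regs: r0:Add1,r1:1764,r2:7,r3:Mul1
  c19: -  regs: r0:Add1,r1:1764,r2:7,r3:Mul1
  c20: CDB Mul1=86436  regs: r0:Add1,r1:1764,r2:7,r3:86436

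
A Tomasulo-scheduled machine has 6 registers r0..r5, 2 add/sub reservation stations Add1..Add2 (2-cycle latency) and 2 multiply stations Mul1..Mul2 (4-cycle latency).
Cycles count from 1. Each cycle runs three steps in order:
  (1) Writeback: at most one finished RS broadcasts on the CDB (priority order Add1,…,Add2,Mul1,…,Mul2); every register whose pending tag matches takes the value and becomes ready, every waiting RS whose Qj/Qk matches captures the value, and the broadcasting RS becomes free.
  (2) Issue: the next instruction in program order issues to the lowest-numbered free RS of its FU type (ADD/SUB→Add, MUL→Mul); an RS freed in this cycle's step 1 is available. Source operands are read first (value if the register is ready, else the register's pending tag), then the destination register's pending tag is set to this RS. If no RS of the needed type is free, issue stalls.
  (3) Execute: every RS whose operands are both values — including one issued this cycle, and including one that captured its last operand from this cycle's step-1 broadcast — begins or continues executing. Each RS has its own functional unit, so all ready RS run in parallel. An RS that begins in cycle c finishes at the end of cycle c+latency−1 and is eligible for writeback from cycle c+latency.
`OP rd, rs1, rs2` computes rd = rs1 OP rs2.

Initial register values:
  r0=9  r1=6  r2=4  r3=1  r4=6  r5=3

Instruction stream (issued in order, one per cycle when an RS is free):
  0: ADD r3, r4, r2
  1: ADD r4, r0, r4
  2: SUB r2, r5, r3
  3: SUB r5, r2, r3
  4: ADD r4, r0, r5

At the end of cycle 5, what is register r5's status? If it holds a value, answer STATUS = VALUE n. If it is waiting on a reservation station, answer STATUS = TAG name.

c1: issue ADD r3<-Add1 | r0:9,r1:6,r2:4,r3:Add1,r4:6,r5:3
c2: issue ADD r4<-Add2 | r0:9,r1:6,r2:4,r3:Add1,r4:Add2,r5:3
c3: CDB Add1=10; issue SUB r2<-Add1 | r0:9,r1:6,r2:Add1,r3:10,r4:Add2,r5:3
c4: CDB Add2=15; issue SUB r5<-Add2 | r0:9,r1:6,r2:Add1,r3:10,r4:15,r5:Add2
c5: CDB Add1=-7; issue ADD r4<-Add1 | r0:9,r1:6,r2:-7,r3:10,r4:Add1,r5:Add2

STATUS = TAG Add2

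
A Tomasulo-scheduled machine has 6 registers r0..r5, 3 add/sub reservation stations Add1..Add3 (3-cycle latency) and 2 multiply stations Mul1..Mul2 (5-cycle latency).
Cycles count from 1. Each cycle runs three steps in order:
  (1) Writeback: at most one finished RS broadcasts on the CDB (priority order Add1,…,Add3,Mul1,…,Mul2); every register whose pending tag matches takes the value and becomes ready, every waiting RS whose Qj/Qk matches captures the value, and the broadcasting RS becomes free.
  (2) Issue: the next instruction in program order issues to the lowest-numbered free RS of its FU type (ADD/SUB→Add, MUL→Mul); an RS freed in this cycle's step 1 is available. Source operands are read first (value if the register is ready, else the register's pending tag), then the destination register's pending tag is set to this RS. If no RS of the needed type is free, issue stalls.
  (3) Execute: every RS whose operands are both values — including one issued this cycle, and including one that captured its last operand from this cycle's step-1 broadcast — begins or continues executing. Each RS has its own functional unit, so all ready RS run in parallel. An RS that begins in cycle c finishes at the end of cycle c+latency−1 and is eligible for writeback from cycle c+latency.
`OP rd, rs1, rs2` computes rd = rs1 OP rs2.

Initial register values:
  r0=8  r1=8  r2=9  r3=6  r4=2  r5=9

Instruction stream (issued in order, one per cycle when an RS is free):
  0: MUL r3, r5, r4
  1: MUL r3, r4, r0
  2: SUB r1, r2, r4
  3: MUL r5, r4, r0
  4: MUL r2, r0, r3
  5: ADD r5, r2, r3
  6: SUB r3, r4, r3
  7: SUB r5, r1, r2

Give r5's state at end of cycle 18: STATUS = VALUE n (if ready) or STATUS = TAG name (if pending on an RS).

STATUS = VALUE -121

c1: issue MUL r3<-Mul1 | r0:8,r1:8,r2:9,r3:Mul1,r4:2,r5:9
c2: issue MUL r3<-Mul2 | r0:8,r1:8,r2:9,r3:Mul2,r4:2,r5:9
c3: issue SUB r1<-Add1 | r0:8,r1:Add1,r2:9,r3:Mul2,r4:2,r5:9
c4: stall | r0:8,r1:Add1,r2:9,r3:Mul2,r4:2,r5:9
c5: stall | r0:8,r1:Add1,r2:9,r3:Mul2,r4:2,r5:9
c6: CDB Add1=7; stall | r0:8,r1:7,r2:9,r3:Mul2,r4:2,r5:9
c7: CDB Mul1=18; issue MUL r5<-Mul1 | r0:8,r1:7,r2:9,r3:Mul2,r4:2,r5:Mul1
c8: CDB Mul2=16; issue MUL r2<-Mul2 | r0:8,r1:7,r2:Mul2,r3:16,r4:2,r5:Mul1
c9: issue ADD r5<-Add1 | r0:8,r1:7,r2:Mul2,r3:16,r4:2,r5:Add1
c10: issue SUB r3<-Add2 | r0:8,r1:7,r2:Mul2,r3:Add2,r4:2,r5:Add1
c11: issue SUB r5<-Add3 | r0:8,r1:7,r2:Mul2,r3:Add2,r4:2,r5:Add3
c12: CDB Mul1=16 | r0:8,r1:7,r2:Mul2,r3:Add2,r4:2,r5:Add3
c13: CDB Add2=-14 | r0:8,r1:7,r2:Mul2,r3:-14,r4:2,r5:Add3
c14: CDB Mul2=128 | r0:8,r1:7,r2:128,r3:-14,r4:2,r5:Add3
c15: - | r0:8,r1:7,r2:128,r3:-14,r4:2,r5:Add3
c16: - | r0:8,r1:7,r2:128,r3:-14,r4:2,r5:Add3
c17: CDB Add1=144 | r0:8,r1:7,r2:128,r3:-14,r4:2,r5:Add3
c18: CDB Add3=-121 | r0:8,r1:7,r2:128,r3:-14,r4:2,r5:-121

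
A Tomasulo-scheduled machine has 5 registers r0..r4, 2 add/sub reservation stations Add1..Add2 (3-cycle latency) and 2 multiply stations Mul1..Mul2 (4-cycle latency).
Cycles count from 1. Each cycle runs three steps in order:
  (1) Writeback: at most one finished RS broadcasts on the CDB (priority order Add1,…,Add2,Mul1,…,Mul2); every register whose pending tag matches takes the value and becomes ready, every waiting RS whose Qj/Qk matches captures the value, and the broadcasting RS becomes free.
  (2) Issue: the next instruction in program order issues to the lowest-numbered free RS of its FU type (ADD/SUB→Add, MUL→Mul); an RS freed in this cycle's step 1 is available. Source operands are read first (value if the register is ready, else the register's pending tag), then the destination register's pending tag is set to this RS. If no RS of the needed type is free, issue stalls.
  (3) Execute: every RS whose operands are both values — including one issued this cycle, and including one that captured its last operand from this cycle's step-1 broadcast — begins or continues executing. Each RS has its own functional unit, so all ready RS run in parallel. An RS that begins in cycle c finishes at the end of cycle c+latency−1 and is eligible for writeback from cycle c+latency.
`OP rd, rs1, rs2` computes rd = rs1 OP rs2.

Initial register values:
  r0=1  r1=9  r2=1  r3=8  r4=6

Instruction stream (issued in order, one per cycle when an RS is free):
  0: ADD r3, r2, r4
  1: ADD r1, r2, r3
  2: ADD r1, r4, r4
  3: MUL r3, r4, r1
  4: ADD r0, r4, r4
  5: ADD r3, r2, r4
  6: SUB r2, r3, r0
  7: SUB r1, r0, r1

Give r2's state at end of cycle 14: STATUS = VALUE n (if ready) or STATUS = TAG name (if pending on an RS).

c1: issue ADD r3<-Add1 | r0:1,r1:9,r2:1,r3:Add1,r4:6
c2: issue ADD r1<-Add2 | r0:1,r1:Add2,r2:1,r3:Add1,r4:6
c3: stall | r0:1,r1:Add2,r2:1,r3:Add1,r4:6
c4: CDB Add1=7; issue ADD r1<-Add1 | r0:1,r1:Add1,r2:1,r3:7,r4:6
c5: issue MUL r3<-Mul1 | r0:1,r1:Add1,r2:1,r3:Mul1,r4:6
c6: stall | r0:1,r1:Add1,r2:1,r3:Mul1,r4:6
c7: CDB Add1=12; issue ADD r0<-Add1 | r0:Add1,r1:12,r2:1,r3:Mul1,r4:6
c8: CDB Add2=8; issue ADD r3<-Add2 | r0:Add1,r1:12,r2:1,r3:Add2,r4:6
c9: stall | r0:Add1,r1:12,r2:1,r3:Add2,r4:6
c10: CDB Add1=12; issue SUB r2<-Add1 | r0:12,r1:12,r2:Add1,r3:Add2,r4:6
c11: CDB Add2=7; issue SUB r1<-Add2 | r0:12,r1:Add2,r2:Add1,r3:7,r4:6
c12: CDB Mul1=72 | r0:12,r1:Add2,r2:Add1,r3:7,r4:6
c13: - | r0:12,r1:Add2,r2:Add1,r3:7,r4:6
c14: CDB Add1=-5 | r0:12,r1:Add2,r2:-5,r3:7,r4:6

STATUS = VALUE -5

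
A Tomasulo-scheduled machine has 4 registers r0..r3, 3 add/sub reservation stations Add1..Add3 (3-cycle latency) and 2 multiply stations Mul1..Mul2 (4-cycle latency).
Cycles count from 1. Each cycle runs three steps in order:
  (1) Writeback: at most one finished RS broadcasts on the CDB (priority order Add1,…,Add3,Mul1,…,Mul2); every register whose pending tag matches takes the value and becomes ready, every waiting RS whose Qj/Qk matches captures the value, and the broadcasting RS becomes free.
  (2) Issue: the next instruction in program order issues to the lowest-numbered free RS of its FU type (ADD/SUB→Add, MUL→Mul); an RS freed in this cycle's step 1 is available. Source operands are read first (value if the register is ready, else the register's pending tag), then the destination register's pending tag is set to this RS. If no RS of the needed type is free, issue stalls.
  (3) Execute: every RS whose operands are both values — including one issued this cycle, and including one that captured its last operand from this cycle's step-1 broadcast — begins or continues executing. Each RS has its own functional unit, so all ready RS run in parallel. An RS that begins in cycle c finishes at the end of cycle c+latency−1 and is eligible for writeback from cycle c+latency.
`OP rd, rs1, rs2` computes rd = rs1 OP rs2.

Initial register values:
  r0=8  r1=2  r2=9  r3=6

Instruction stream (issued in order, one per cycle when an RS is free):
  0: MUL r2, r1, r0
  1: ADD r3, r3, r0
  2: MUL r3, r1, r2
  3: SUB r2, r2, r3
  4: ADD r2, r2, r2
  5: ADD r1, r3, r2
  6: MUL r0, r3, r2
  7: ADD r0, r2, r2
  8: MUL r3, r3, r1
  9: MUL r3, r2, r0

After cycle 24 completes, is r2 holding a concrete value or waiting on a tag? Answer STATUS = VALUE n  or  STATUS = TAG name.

cycle 1: issue MUL r2<-Mul1 // r0:8,r1:2,r2:Mul1,r3:6
cycle 2: issue ADD r3<-Add1 // r0:8,r1:2,r2:Mul1,r3:Add1
cycle 3: issue MUL r3<-Mul2 // r0:8,r1:2,r2:Mul1,r3:Mul2
cycle 4: issue SUB r2<-Add2 // r0:8,r1:2,r2:Add2,r3:Mul2
cycle 5: CDB Add1=14; issue ADD r2<-Add1 // r0:8,r1:2,r2:Add1,r3:Mul2
cycle 6: CDB Mul1=16; issue ADD r1<-Add3 // r0:8,r1:Add3,r2:Add1,r3:Mul2
cycle 7: issue MUL r0<-Mul1 // r0:Mul1,r1:Add3,r2:Add1,r3:Mul2
cycle 8: stall // r0:Mul1,r1:Add3,r2:Add1,r3:Mul2
cycle 9: stall // r0:Mul1,r1:Add3,r2:Add1,r3:Mul2
cycle 10: CDB Mul2=32; stall // r0:Mul1,r1:Add3,r2:Add1,r3:32
cycle 11: stall // r0:Mul1,r1:Add3,r2:Add1,r3:32
cycle 12: stall // r0:Mul1,r1:Add3,r2:Add1,r3:32
cycle 13: CDB Add2=-16; issue ADD r0<-Add2 // r0:Add2,r1:Add3,r2:Add1,r3:32
cycle 14: issue MUL r3<-Mul2 // r0:Add2,r1:Add3,r2:Add1,r3:Mul2
cycle 15: stall // r0:Add2,r1:Add3,r2:Add1,r3:Mul2
cycle 16: CDB Add1=-32; stall // r0:Add2,r1:Add3,r2:-32,r3:Mul2
cycle 17: stall // r0:Add2,r1:Add3,r2:-32,r3:Mul2
cycle 18: stall // r0:Add2,r1:Add3,r2:-32,r3:Mul2
cycle 19: CDB Add2=-64; stall // r0:-64,r1:Add3,r2:-32,r3:Mul2
cycle 20: CDB Add3=0; stall // r0:-64,r1:0,r2:-32,r3:Mul2
cycle 21: CDB Mul1=-1024; issue MUL r3<-Mul1 // r0:-64,r1:0,r2:-32,r3:Mul1
cycle 22: - // r0:-64,r1:0,r2:-32,r3:Mul1
cycle 23: - // r0:-64,r1:0,r2:-32,r3:Mul1
cycle 24: CDB Mul2=0 // r0:-64,r1:0,r2:-32,r3:Mul1

STATUS = VALUE -32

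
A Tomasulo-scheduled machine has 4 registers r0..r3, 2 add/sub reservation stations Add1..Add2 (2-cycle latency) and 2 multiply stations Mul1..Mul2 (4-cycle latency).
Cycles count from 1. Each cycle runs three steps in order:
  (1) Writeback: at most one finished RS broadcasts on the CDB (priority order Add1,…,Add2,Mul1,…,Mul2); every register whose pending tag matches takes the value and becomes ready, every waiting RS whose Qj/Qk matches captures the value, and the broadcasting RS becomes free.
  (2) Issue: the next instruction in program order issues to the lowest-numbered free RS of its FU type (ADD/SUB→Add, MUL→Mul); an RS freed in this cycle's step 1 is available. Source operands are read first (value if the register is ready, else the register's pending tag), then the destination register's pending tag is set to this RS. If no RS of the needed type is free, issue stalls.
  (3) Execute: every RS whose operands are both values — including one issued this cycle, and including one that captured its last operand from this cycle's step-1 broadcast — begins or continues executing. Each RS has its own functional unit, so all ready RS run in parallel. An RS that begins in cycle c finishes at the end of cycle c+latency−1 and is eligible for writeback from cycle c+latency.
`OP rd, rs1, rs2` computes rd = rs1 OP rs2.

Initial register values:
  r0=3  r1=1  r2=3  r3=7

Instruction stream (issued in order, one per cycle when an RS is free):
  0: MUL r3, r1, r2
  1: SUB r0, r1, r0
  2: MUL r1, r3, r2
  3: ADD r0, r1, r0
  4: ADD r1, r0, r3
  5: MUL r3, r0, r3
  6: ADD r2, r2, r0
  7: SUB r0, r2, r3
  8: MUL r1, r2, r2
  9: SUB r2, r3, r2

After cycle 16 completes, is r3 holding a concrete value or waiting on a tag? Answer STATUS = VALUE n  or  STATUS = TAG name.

  c1: issue MUL r3<-Mul1  regs: r0:3,r1:1,r2:3,r3:Mul1
  c2: issue SUB r0<-Add1  regs: r0:Add1,r1:1,r2:3,r3:Mul1
  c3: issue MUL r1<-Mul2  regs: r0:Add1,r1:Mul2,r2:3,r3:Mul1
  c4: CDB Add1=-2; issue ADD r0<-Add1  regs: r0:Add1,r1:Mul2,r2:3,r3:Mul1
  c5: CDB Mul1=3; issue ADD r1<-Add2  regs: r0:Add1,r1:Add2,r2:3,r3:3
  c6: issue MUL r3<-Mul1  regs: r0:Add1,r1:Add2,r2:3,r3:Mul1
  c7: stall  regs: r0:Add1,r1:Add2,r2:3,r3:Mul1
  c8: stall  regs: r0:Add1,r1:Add2,r2:3,r3:Mul1
  c9: CDB Mul2=9; stall  regs: r0:Add1,r1:Add2,r2:3,r3:Mul1
  c10: stall  regs: r0:Add1,r1:Add2,r2:3,r3:Mul1
  c11: CDB Add1=7; issue ADD r2<-Add1  regs: r0:7,r1:Add2,r2:Add1,r3:Mul1
  c12: stall  regs: r0:7,r1:Add2,r2:Add1,r3:Mul1
  c13: CDB Add1=10; issue SUB r0<-Add1  regs: r0:Add1,r1:Add2,r2:10,r3:Mul1
  c14: CDB Add2=10; issue MUL r1<-Mul2  regs: r0:Add1,r1:Mul2,r2:10,r3:Mul1
  c15: CDB Mul1=21; issue SUB r2<-Add2  regs: r0:Add1,r1:Mul2,r2:Add2,r3:21
  c16: -  regs: r0:Add1,r1:Mul2,r2:Add2,r3:21

STATUS = VALUE 21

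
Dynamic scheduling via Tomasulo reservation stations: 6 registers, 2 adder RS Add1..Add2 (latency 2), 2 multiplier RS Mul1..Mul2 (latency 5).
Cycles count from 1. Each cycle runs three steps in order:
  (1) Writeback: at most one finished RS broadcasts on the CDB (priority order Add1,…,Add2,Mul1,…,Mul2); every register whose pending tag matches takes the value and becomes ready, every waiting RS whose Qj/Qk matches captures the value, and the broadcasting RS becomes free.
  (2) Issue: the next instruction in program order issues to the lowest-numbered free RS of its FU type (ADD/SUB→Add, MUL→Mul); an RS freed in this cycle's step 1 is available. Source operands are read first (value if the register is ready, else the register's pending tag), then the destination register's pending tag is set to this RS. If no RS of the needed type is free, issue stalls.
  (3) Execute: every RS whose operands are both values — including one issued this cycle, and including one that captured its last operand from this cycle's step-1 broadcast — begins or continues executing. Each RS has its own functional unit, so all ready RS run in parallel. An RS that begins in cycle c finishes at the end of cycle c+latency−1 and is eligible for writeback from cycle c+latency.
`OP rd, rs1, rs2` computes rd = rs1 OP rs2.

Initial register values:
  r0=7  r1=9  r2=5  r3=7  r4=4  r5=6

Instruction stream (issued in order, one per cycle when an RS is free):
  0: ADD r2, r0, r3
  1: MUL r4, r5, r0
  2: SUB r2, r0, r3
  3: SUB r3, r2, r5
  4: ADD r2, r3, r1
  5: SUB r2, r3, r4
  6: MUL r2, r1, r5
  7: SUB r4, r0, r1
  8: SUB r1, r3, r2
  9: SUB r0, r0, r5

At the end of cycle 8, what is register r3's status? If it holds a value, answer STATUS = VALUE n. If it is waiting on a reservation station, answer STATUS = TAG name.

STATUS = VALUE -6

cycle 1: issue ADD r2<-Add1 // r0:7,r1:9,r2:Add1,r3:7,r4:4,r5:6
cycle 2: issue MUL r4<-Mul1 // r0:7,r1:9,r2:Add1,r3:7,r4:Mul1,r5:6
cycle 3: CDB Add1=14; issue SUB r2<-Add1 // r0:7,r1:9,r2:Add1,r3:7,r4:Mul1,r5:6
cycle 4: issue SUB r3<-Add2 // r0:7,r1:9,r2:Add1,r3:Add2,r4:Mul1,r5:6
cycle 5: CDB Add1=0; issue ADD r2<-Add1 // r0:7,r1:9,r2:Add1,r3:Add2,r4:Mul1,r5:6
cycle 6: stall // r0:7,r1:9,r2:Add1,r3:Add2,r4:Mul1,r5:6
cycle 7: CDB Add2=-6; issue SUB r2<-Add2 // r0:7,r1:9,r2:Add2,r3:-6,r4:Mul1,r5:6
cycle 8: CDB Mul1=42; issue MUL r2<-Mul1 // r0:7,r1:9,r2:Mul1,r3:-6,r4:42,r5:6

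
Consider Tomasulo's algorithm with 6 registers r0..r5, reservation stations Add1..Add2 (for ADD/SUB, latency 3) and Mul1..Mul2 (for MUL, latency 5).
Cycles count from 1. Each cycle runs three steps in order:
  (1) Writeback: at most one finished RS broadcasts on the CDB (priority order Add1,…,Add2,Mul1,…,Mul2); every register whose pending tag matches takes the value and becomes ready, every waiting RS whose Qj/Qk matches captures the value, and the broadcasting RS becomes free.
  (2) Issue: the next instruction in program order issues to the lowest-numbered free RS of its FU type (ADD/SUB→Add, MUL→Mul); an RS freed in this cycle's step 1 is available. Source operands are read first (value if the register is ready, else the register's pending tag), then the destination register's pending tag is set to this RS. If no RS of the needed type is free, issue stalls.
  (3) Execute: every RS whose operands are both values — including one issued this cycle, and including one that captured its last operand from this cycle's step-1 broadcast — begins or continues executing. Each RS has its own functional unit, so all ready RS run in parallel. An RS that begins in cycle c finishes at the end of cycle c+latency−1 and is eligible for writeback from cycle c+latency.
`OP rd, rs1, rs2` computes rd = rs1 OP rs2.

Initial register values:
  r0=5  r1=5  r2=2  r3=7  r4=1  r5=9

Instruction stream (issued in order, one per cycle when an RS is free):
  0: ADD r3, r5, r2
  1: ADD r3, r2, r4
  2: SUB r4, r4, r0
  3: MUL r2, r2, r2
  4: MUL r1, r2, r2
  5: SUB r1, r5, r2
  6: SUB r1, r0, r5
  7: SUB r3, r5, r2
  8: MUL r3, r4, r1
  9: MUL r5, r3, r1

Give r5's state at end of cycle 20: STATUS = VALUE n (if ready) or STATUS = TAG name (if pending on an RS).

c1: issue ADD r3<-Add1 | r0:5,r1:5,r2:2,r3:Add1,r4:1,r5:9
c2: issue ADD r3<-Add2 | r0:5,r1:5,r2:2,r3:Add2,r4:1,r5:9
c3: stall | r0:5,r1:5,r2:2,r3:Add2,r4:1,r5:9
c4: CDB Add1=11; issue SUB r4<-Add1 | r0:5,r1:5,r2:2,r3:Add2,r4:Add1,r5:9
c5: CDB Add2=3; issue MUL r2<-Mul1 | r0:5,r1:5,r2:Mul1,r3:3,r4:Add1,r5:9
c6: issue MUL r1<-Mul2 | r0:5,r1:Mul2,r2:Mul1,r3:3,r4:Add1,r5:9
c7: CDB Add1=-4; issue SUB r1<-Add1 | r0:5,r1:Add1,r2:Mul1,r3:3,r4:-4,r5:9
c8: issue SUB r1<-Add2 | r0:5,r1:Add2,r2:Mul1,r3:3,r4:-4,r5:9
c9: stall | r0:5,r1:Add2,r2:Mul1,r3:3,r4:-4,r5:9
c10: CDB Mul1=4; stall | r0:5,r1:Add2,r2:4,r3:3,r4:-4,r5:9
c11: CDB Add2=-4; issue SUB r3<-Add2 | r0:5,r1:-4,r2:4,r3:Add2,r4:-4,r5:9
c12: issue MUL r3<-Mul1 | r0:5,r1:-4,r2:4,r3:Mul1,r4:-4,r5:9
c13: CDB Add1=5; stall | r0:5,r1:-4,r2:4,r3:Mul1,r4:-4,r5:9
c14: CDB Add2=5; stall | r0:5,r1:-4,r2:4,r3:Mul1,r4:-4,r5:9
c15: CDB Mul2=16; issue MUL r5<-Mul2 | r0:5,r1:-4,r2:4,r3:Mul1,r4:-4,r5:Mul2
c16: - | r0:5,r1:-4,r2:4,r3:Mul1,r4:-4,r5:Mul2
c17: CDB Mul1=16 | r0:5,r1:-4,r2:4,r3:16,r4:-4,r5:Mul2
c18: - | r0:5,r1:-4,r2:4,r3:16,r4:-4,r5:Mul2
c19: - | r0:5,r1:-4,r2:4,r3:16,r4:-4,r5:Mul2
c20: - | r0:5,r1:-4,r2:4,r3:16,r4:-4,r5:Mul2

STATUS = TAG Mul2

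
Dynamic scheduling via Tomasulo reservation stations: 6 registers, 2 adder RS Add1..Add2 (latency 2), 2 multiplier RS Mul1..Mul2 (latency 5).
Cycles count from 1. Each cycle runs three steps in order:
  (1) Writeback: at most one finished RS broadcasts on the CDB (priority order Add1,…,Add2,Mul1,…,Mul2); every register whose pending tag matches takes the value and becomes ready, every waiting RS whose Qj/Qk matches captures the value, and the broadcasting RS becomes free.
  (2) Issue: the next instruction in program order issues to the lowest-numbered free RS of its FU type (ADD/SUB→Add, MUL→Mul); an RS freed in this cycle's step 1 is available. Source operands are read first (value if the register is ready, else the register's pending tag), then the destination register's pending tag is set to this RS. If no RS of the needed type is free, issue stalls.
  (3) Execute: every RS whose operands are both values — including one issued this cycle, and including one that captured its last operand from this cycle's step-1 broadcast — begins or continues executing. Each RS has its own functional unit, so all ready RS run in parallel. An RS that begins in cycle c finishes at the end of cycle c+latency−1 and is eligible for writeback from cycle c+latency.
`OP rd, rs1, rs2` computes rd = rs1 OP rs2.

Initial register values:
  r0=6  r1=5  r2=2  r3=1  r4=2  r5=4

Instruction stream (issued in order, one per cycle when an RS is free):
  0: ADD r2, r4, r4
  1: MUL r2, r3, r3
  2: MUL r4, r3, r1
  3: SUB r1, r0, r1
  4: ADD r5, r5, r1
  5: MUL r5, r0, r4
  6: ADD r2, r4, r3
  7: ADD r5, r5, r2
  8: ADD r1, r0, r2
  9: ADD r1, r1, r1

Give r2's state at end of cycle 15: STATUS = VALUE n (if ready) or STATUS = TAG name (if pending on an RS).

c1: issue ADD r2<-Add1 | r0:6,r1:5,r2:Add1,r3:1,r4:2,r5:4
c2: issue MUL r2<-Mul1 | r0:6,r1:5,r2:Mul1,r3:1,r4:2,r5:4
c3: CDB Add1=4; issue MUL r4<-Mul2 | r0:6,r1:5,r2:Mul1,r3:1,r4:Mul2,r5:4
c4: issue SUB r1<-Add1 | r0:6,r1:Add1,r2:Mul1,r3:1,r4:Mul2,r5:4
c5: issue ADD r5<-Add2 | r0:6,r1:Add1,r2:Mul1,r3:1,r4:Mul2,r5:Add2
c6: CDB Add1=1; stall | r0:6,r1:1,r2:Mul1,r3:1,r4:Mul2,r5:Add2
c7: CDB Mul1=1; issue MUL r5<-Mul1 | r0:6,r1:1,r2:1,r3:1,r4:Mul2,r5:Mul1
c8: CDB Add2=5; issue ADD r2<-Add1 | r0:6,r1:1,r2:Add1,r3:1,r4:Mul2,r5:Mul1
c9: CDB Mul2=5; issue ADD r5<-Add2 | r0:6,r1:1,r2:Add1,r3:1,r4:5,r5:Add2
c10: stall | r0:6,r1:1,r2:Add1,r3:1,r4:5,r5:Add2
c11: CDB Add1=6; issue ADD r1<-Add1 | r0:6,r1:Add1,r2:6,r3:1,r4:5,r5:Add2
c12: stall | r0:6,r1:Add1,r2:6,r3:1,r4:5,r5:Add2
c13: CDB Add1=12; issue ADD r1<-Add1 | r0:6,r1:Add1,r2:6,r3:1,r4:5,r5:Add2
c14: CDB Mul1=30 | r0:6,r1:Add1,r2:6,r3:1,r4:5,r5:Add2
c15: CDB Add1=24 | r0:6,r1:24,r2:6,r3:1,r4:5,r5:Add2

STATUS = VALUE 6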